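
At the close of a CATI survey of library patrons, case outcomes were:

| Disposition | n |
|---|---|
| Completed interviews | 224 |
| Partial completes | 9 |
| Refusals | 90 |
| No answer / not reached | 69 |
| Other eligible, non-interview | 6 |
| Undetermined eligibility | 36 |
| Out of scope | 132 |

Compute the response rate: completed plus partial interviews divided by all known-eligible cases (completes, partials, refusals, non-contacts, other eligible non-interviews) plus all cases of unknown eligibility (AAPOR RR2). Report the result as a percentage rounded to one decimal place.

Num: 224 + 9 = 233
Denom: 224 + 9 + 90 + 69 + 6 + 36 = 434
RR2 = 233 / 434 = 0.5369

53.7%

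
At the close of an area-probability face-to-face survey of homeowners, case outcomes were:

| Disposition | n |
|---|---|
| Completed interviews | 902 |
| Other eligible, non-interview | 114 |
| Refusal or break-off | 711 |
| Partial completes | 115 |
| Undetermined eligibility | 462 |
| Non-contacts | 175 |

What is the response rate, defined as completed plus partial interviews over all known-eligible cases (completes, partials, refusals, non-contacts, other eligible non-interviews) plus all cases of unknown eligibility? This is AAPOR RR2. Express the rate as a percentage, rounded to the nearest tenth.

Numerator = 902 + 115 = 1017
Denominator = 902 + 115 + 711 + 175 + 114 + 462 = 2479
RR2 = 1017 / 2479 = 0.4102

41.0%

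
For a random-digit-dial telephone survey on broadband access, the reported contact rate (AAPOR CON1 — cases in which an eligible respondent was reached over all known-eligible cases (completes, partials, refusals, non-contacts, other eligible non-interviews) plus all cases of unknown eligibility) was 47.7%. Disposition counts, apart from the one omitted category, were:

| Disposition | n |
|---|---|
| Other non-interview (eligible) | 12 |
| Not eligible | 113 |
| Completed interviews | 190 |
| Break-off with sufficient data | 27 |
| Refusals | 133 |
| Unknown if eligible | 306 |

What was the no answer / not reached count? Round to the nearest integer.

Top: 190 + 27 + 133 + 12 = 362
CON1 = 362 / D = 0.477
D = 362 / 0.477 = 758.9
Remaining denominator categories sum to 668
no answer / not reached = 758.9 − 668 ≈ 91

91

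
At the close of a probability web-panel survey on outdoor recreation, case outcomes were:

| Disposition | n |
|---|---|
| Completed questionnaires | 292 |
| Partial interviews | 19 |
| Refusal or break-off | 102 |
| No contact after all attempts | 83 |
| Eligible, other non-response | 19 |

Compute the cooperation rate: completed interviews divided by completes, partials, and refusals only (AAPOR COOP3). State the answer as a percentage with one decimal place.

70.7%

Top: 292
Denominator: 292 + 19 + 102 = 413
COOP3 = 292 / 413 = 0.7070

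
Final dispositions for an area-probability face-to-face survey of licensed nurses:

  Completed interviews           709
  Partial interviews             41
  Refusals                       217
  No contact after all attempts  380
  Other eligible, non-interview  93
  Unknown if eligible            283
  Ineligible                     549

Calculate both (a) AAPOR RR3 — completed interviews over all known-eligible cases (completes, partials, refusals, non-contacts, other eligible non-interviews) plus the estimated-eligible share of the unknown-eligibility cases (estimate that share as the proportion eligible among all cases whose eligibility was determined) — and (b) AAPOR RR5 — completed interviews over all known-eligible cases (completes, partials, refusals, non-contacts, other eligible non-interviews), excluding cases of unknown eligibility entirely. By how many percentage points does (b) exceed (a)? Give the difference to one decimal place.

Numerator = 709
Eligible (known) = 709 + 41 + 217 + 380 + 93 = 1440
e = 1440 / (1440 + 549) = 1440 / 1989 = 0.7240
Estimated eligible among unknowns = 0.7240 × 283 = 204.89
Denom = 1440 + 204.89 = 1644.89
RR3 = 709 / 1644.89 = 0.4310
Denom = 709 + 41 + 217 + 380 + 93 = 1440
RR5 = 709 / 1440 = 0.4924
Difference = 49.24 − 43.10 = 6.14 percentage points

6.1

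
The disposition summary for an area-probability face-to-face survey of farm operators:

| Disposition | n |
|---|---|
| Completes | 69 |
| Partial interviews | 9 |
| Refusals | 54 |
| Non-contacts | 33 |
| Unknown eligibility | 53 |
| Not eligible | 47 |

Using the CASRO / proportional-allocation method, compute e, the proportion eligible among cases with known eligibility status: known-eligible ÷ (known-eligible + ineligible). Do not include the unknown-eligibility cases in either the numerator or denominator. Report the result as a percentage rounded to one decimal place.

Determined eligible: 69 + 9 + 54 + 33 = 165
e = 165 / (165 + 47) = 165 / 212 = 0.7783

77.8%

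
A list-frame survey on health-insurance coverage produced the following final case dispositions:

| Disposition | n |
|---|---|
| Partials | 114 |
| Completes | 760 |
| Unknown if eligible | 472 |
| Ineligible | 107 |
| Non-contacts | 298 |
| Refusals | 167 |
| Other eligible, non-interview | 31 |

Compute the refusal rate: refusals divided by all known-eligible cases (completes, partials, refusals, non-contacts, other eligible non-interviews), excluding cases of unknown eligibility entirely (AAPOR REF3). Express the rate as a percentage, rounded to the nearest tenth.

12.2%

Top: 167
Base: 760 + 114 + 167 + 298 + 31 = 1370
REF3 = 167 / 1370 = 0.1219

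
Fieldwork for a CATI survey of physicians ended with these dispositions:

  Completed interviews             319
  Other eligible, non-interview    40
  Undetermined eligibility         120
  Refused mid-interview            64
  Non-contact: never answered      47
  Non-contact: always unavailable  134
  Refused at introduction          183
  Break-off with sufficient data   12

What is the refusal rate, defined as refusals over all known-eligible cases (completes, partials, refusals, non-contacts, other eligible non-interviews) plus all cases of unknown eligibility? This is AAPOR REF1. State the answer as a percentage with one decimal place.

Refused = 183 + 64 = 247
Non-contacts = 47 + 134 = 181
Num → 247
Denominator → 319 + 12 + 247 + 181 + 40 + 120 = 919
REF1 = 247 / 919 = 0.2688

26.9%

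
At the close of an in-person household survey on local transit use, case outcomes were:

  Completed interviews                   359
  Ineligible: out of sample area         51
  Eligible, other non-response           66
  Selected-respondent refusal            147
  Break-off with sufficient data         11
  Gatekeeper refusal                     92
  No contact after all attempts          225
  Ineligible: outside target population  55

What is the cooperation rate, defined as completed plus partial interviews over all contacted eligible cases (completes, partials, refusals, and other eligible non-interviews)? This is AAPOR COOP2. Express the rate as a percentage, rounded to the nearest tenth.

54.8%

Refused = 92 + 147 = 239
Screened out, ineligible = 55 + 51 = 106
Top: 359 + 11 = 370
Denominator: 359 + 11 + 239 + 66 = 675
COOP2 = 370 / 675 = 0.5481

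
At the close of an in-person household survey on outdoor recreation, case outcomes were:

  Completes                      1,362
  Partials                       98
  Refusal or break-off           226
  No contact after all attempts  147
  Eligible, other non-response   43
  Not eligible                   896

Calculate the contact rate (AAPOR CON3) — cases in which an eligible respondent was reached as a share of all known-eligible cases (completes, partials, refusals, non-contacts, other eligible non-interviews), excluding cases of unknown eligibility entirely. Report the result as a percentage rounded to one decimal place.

Numerator = 1362 + 98 + 226 + 43 = 1729
Denominator = 1362 + 98 + 226 + 147 + 43 = 1876
CON3 = 1729 / 1876 = 0.9216

92.2%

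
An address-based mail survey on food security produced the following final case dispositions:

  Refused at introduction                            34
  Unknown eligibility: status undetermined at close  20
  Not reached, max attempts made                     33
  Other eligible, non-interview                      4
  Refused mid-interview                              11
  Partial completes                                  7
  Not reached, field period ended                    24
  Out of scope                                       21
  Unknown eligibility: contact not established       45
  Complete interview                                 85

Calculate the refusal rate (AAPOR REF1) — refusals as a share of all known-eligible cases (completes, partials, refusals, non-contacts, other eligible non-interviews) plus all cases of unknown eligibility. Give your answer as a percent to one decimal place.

17.1%

Declined to participate = 34 + 11 = 45
No answer / not reached = 24 + 33 = 57
Unknown if eligible = 45 + 20 = 65
Num = 45
Base = 85 + 7 + 45 + 57 + 4 + 65 = 263
REF1 = 45 / 263 = 0.1711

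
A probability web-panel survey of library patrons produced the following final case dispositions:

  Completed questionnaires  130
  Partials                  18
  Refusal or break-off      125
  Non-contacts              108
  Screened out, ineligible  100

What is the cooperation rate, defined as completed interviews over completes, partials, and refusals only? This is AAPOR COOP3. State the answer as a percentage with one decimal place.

47.6%

Top = 130
Denom = 130 + 18 + 125 = 273
COOP3 = 130 / 273 = 0.4762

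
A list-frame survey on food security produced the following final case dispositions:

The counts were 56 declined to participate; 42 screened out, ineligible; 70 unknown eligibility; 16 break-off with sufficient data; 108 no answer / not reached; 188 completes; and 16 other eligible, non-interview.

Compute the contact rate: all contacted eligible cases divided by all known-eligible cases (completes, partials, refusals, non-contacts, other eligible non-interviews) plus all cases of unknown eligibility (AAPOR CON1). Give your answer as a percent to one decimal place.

60.8%

Numerator → 188 + 16 + 56 + 16 = 276
Base → 188 + 16 + 56 + 108 + 16 + 70 = 454
CON1 = 276 / 454 = 0.6079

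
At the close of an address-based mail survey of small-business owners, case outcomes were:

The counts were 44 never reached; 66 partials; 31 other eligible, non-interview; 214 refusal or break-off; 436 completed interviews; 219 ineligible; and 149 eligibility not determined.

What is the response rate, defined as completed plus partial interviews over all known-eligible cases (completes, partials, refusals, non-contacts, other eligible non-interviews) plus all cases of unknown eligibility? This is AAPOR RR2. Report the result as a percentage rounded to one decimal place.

53.4%

Numerator → 436 + 66 = 502
Denominator → 436 + 66 + 214 + 44 + 31 + 149 = 940
RR2 = 502 / 940 = 0.5340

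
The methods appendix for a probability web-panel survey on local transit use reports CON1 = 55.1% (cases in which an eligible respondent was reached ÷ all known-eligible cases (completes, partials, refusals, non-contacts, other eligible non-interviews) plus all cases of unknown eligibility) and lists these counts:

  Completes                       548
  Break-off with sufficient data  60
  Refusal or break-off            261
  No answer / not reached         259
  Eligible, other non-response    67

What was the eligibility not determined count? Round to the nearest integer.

504

Top: 548 + 60 + 261 + 67 = 936
CON1 = 936 / D = 0.551
D = 936 / 0.551 = 1698.7
Remaining denominator categories sum to 1195
eligibility not determined = 1698.7 − 1195 ≈ 504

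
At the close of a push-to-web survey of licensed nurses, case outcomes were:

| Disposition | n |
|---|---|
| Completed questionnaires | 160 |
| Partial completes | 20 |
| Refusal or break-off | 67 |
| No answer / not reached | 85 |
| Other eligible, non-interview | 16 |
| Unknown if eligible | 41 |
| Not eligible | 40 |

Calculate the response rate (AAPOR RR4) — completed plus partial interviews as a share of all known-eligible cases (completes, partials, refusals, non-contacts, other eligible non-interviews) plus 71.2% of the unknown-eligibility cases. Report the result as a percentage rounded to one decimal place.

Num = 160 + 20 = 180
Determined eligible = 160 + 20 + 67 + 85 + 16 = 348
Eligible share of unknowns = 0.7120 × 41 = 29.19
Denominator = 348 + 29.19 = 377.19
RR4 = 180 / 377.19 = 0.4772

47.7%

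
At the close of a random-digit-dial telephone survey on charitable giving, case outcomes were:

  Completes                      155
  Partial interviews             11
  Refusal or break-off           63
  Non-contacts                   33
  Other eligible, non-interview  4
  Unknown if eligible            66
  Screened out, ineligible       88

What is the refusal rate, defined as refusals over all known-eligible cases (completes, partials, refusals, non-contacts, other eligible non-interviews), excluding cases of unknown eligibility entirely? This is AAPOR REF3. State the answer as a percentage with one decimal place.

23.7%

Numerator → 63
Base → 155 + 11 + 63 + 33 + 4 = 266
REF3 = 63 / 266 = 0.2368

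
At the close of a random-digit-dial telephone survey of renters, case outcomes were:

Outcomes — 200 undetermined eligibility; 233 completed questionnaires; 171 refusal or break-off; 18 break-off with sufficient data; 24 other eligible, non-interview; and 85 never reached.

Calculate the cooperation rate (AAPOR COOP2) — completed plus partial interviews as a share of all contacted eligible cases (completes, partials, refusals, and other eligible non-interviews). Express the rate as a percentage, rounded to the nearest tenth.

Numerator → 233 + 18 = 251
Denominator → 233 + 18 + 171 + 24 = 446
COOP2 = 251 / 446 = 0.5628

56.3%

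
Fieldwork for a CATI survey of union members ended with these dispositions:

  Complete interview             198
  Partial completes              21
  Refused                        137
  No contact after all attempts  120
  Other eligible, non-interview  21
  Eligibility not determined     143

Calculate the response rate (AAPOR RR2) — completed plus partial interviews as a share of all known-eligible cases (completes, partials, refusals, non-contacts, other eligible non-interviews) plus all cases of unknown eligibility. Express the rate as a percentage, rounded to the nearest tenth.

Top → 198 + 21 = 219
Denominator → 198 + 21 + 137 + 120 + 21 + 143 = 640
RR2 = 219 / 640 = 0.3422

34.2%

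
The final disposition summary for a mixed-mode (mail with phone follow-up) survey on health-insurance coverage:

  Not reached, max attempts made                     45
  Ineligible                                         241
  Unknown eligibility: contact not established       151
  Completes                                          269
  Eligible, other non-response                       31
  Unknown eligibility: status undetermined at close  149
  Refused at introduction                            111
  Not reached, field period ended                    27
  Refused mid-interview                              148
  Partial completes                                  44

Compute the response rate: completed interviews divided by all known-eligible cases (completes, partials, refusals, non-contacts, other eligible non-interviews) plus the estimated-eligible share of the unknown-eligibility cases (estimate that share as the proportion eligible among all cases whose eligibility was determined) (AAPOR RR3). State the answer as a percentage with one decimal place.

30.0%

Refusals = 111 + 148 = 259
Non-contacts = 27 + 45 = 72
Eligibility not determined = 151 + 149 = 300
Num = 269
Eligible (known) = 269 + 44 + 259 + 72 + 31 = 675
e = 675 / (675 + 241) = 675 / 916 = 0.7369
Eligible share of unknowns = 0.7369 × 300 = 221.07
Denom = 675 + 221.07 = 896.07
RR3 = 269 / 896.07 = 0.3002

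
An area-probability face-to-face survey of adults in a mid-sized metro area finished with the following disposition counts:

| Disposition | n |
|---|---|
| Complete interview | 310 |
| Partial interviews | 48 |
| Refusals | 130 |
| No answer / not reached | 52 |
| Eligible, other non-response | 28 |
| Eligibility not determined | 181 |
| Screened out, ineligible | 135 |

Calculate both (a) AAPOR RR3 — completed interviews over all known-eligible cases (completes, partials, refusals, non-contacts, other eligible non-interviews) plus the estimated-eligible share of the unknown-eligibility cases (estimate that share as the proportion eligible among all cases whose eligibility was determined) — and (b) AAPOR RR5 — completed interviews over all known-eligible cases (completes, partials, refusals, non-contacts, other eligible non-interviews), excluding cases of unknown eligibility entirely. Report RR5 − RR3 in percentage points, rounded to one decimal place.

11.2

Numerator → 310
Eligible (known) → 310 + 48 + 130 + 52 + 28 = 568
e = 568 / (568 + 135) = 568 / 703 = 0.8080
Estimated eligible among unknowns → 0.8080 × 181 = 146.25
Denominator → 568 + 146.25 = 714.25
RR3 = 310 / 714.25 = 0.4340
Denominator → 310 + 48 + 130 + 52 + 28 = 568
RR5 = 310 / 568 = 0.5458
Difference = 54.58 − 43.40 = 11.18 percentage points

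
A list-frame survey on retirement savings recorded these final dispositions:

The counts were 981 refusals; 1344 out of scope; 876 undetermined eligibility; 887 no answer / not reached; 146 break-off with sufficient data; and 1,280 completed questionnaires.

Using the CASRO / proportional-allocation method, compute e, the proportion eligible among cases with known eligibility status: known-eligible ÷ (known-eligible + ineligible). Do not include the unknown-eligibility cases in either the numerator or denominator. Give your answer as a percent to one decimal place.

71.0%

Determined eligible → 1280 + 146 + 981 + 887 = 3294
e = 3294 / (3294 + 1344) = 3294 / 4638 = 0.7102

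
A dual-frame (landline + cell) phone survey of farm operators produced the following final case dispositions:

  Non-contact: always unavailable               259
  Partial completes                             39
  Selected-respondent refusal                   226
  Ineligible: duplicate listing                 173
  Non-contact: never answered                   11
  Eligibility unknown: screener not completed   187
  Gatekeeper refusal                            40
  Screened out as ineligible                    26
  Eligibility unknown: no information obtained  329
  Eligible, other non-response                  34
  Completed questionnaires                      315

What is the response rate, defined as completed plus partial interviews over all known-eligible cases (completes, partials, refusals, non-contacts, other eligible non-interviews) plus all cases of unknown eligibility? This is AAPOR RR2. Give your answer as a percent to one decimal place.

Refused = 40 + 226 = 266
No contact after all attempts = 11 + 259 = 270
Unknown if eligible = 187 + 329 = 516
Screened out, ineligible = 26 + 173 = 199
Numerator: 315 + 39 = 354
Denominator: 315 + 39 + 266 + 270 + 34 + 516 = 1440
RR2 = 354 / 1440 = 0.2458

24.6%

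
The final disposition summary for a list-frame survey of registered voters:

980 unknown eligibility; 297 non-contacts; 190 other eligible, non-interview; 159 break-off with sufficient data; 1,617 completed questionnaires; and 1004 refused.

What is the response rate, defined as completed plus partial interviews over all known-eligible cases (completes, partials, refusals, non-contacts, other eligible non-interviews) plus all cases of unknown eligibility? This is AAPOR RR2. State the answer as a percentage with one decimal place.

41.8%

Top → 1617 + 159 = 1776
Denom → 1617 + 159 + 1004 + 297 + 190 + 980 = 4247
RR2 = 1776 / 4247 = 0.4182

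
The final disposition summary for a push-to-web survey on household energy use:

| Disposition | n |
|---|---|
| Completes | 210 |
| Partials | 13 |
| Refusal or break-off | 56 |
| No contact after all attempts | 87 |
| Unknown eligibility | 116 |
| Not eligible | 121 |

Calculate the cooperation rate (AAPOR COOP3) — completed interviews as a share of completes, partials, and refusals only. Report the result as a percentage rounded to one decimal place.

75.3%

Num → 210
Denominator → 210 + 13 + 56 = 279
COOP3 = 210 / 279 = 0.7527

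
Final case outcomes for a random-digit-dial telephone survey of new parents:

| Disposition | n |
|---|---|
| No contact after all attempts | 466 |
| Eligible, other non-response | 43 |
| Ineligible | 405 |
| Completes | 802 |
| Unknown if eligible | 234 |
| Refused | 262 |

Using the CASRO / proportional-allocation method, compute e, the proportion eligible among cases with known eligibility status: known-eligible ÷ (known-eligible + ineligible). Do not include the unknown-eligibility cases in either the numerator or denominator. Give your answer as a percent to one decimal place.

79.5%

Determined eligible = 802 + 262 + 466 + 43 = 1573
e = 1573 / (1573 + 405) = 1573 / 1978 = 0.7952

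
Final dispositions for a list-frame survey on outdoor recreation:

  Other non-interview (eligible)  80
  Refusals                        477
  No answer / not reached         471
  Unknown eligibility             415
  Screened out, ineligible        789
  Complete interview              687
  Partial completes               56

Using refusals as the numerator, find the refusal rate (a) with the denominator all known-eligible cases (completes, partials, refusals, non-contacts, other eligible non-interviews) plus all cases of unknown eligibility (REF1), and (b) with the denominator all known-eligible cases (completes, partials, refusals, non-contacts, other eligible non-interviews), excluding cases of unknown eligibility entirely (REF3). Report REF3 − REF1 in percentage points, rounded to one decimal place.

Numerator: 477
Denominator: 687 + 56 + 477 + 471 + 80 + 415 = 2186
REF1 = 477 / 2186 = 0.2182
Denominator: 687 + 56 + 477 + 471 + 80 = 1771
REF3 = 477 / 1771 = 0.2693
Difference = 26.93 − 21.82 = 5.11 percentage points

5.1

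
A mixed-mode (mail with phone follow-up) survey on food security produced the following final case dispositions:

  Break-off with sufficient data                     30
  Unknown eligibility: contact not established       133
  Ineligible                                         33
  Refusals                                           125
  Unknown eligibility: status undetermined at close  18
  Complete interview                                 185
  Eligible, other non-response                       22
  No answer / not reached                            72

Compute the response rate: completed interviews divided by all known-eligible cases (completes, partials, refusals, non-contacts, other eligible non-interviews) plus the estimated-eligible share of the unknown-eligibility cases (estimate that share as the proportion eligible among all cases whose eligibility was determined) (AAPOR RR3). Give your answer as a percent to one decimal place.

32.2%

Undetermined eligibility = 133 + 18 = 151
Top → 185
Known eligible → 185 + 30 + 125 + 72 + 22 = 434
e = 434 / (434 + 33) = 434 / 467 = 0.9293
Estimated eligible among unknowns → 0.9293 × 151 = 140.32
Base → 434 + 140.32 = 574.32
RR3 = 185 / 574.32 = 0.3221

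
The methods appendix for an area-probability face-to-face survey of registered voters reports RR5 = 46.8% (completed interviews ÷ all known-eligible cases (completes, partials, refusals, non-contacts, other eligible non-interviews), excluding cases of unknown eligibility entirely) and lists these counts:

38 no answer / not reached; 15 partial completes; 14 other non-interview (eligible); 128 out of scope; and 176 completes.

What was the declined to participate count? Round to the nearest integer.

RR5 = 176 / D = 0.468
D = 176 / 0.468 = 376.1
Remaining denominator categories sum to 243
declined to participate = 376.1 − 243 ≈ 133

133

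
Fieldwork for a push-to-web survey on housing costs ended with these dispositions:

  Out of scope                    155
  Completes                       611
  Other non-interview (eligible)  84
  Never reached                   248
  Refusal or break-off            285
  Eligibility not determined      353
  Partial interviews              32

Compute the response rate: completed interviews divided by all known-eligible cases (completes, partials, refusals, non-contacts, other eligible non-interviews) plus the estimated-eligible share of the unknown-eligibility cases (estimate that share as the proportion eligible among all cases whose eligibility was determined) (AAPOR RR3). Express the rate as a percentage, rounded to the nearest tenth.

Numerator → 611
Determined eligible → 611 + 32 + 285 + 248 + 84 = 1260
e = 1260 / (1260 + 155) = 1260 / 1415 = 0.8905
Eligible share of unknowns → 0.8905 × 353 = 314.35
Denominator → 1260 + 314.35 = 1574.35
RR3 = 611 / 1574.35 = 0.3881

38.8%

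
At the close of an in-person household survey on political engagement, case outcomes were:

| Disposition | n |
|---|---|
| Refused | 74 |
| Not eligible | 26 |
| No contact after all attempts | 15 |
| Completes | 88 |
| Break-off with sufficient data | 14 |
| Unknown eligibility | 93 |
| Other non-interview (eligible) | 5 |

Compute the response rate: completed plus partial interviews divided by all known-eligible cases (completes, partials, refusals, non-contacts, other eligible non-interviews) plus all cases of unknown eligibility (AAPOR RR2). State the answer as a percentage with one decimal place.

35.3%

Num → 88 + 14 = 102
Denominator → 88 + 14 + 74 + 15 + 5 + 93 = 289
RR2 = 102 / 289 = 0.3529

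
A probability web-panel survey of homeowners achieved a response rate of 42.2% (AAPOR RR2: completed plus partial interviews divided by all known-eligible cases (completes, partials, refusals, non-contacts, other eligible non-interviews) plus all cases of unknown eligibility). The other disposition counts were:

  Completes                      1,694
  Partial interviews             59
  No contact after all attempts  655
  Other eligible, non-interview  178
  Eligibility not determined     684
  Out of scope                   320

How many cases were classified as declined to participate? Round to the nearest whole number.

884

Numerator: 1694 + 59 = 1753
RR2 = 1753 / D = 0.422
D = 1753 / 0.422 = 4154.0
Remaining denominator categories sum to 3270
declined to participate = 4154.0 − 3270 ≈ 884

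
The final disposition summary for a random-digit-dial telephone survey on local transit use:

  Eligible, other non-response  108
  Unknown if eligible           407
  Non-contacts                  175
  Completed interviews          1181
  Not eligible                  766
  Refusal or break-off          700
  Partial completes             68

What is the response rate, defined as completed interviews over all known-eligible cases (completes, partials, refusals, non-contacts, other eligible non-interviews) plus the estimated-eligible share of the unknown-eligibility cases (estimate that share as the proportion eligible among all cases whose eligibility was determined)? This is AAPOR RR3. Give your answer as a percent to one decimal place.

Top = 1181
Determined eligible = 1181 + 68 + 700 + 175 + 108 = 2232
e = 2232 / (2232 + 766) = 2232 / 2998 = 0.7445
e × U = 0.7445 × 407 = 303.01
Denominator = 2232 + 303.01 = 2535.01
RR3 = 1181 / 2535.01 = 0.4659

46.6%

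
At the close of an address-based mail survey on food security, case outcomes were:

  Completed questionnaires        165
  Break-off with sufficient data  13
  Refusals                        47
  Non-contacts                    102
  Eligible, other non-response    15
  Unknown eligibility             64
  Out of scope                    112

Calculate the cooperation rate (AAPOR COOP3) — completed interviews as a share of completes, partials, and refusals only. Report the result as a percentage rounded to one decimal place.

73.3%

Numerator → 165
Base → 165 + 13 + 47 = 225
COOP3 = 165 / 225 = 0.7333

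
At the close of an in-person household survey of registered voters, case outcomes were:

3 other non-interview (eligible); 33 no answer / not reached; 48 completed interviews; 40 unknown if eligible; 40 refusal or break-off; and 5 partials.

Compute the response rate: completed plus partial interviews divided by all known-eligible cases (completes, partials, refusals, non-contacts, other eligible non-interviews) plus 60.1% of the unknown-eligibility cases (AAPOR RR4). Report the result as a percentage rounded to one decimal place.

34.6%

Top = 48 + 5 = 53
Known eligible = 48 + 5 + 40 + 33 + 3 = 129
Estimated eligible among unknowns = 0.6010 × 40 = 24.04
Denominator = 129 + 24.04 = 153.04
RR4 = 53 / 153.04 = 0.3463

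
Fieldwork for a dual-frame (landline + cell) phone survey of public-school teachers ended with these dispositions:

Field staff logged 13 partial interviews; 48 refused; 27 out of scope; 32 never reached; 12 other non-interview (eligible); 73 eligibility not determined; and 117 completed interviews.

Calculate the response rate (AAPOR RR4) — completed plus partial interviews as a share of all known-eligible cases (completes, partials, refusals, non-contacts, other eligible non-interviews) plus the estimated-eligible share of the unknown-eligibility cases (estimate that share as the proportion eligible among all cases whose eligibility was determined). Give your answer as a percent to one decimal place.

45.3%

Top = 117 + 13 = 130
Eligible (known) = 117 + 13 + 48 + 32 + 12 = 222
e = 222 / (222 + 27) = 222 / 249 = 0.8916
e × U = 0.8916 × 73 = 65.09
Denom = 222 + 65.09 = 287.09
RR4 = 130 / 287.09 = 0.4528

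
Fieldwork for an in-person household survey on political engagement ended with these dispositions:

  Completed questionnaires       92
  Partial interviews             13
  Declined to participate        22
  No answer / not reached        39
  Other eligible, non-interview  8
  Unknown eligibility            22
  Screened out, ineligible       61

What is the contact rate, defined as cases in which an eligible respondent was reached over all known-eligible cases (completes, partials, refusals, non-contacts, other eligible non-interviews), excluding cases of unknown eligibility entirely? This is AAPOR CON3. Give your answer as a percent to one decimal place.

77.6%

Num → 92 + 13 + 22 + 8 = 135
Denom → 92 + 13 + 22 + 39 + 8 = 174
CON3 = 135 / 174 = 0.7759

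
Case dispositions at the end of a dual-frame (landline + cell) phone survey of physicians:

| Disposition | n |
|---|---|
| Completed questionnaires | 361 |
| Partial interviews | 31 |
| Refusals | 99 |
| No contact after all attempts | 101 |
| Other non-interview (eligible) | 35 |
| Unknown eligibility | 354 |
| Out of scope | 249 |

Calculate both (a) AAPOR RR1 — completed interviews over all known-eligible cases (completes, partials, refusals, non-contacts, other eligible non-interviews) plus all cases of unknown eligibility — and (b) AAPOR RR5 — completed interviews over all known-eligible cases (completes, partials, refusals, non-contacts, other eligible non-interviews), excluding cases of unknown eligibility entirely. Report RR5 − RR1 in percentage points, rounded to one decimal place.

20.8

Num: 361
Denominator: 361 + 31 + 99 + 101 + 35 + 354 = 981
RR1 = 361 / 981 = 0.3680
Denominator: 361 + 31 + 99 + 101 + 35 = 627
RR5 = 361 / 627 = 0.5758
Difference = 57.58 − 36.80 = 20.78 percentage points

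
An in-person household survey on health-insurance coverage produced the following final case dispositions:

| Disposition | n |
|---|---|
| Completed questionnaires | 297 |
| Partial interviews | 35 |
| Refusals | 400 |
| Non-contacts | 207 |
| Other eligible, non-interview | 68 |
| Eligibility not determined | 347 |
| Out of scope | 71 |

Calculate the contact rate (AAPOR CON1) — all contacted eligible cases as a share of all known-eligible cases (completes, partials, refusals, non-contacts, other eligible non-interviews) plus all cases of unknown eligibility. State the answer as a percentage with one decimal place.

Top = 297 + 35 + 400 + 68 = 800
Denominator = 297 + 35 + 400 + 207 + 68 + 347 = 1354
CON1 = 800 / 1354 = 0.5908

59.1%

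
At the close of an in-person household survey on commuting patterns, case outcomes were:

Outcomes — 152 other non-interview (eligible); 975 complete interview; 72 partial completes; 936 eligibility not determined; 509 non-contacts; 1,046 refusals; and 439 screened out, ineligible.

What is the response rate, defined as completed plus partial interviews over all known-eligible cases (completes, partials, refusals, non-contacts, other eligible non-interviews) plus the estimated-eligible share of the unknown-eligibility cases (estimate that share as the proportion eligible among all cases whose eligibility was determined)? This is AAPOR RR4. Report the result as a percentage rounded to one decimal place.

29.4%

Top: 975 + 72 = 1047
Determined eligible: 975 + 72 + 1046 + 509 + 152 = 2754
e = 2754 / (2754 + 439) = 2754 / 3193 = 0.8625
Eligible share of unknowns: 0.8625 × 936 = 807.30
Denom: 2754 + 807.30 = 3561.30
RR4 = 1047 / 3561.30 = 0.2940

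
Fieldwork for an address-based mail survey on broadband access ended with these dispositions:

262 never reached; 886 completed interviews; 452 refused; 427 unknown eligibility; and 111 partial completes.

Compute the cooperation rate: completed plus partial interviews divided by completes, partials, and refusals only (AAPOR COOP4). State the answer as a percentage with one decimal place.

68.8%

Top: 886 + 111 = 997
Base: 886 + 111 + 452 = 1449
COOP4 = 997 / 1449 = 0.6881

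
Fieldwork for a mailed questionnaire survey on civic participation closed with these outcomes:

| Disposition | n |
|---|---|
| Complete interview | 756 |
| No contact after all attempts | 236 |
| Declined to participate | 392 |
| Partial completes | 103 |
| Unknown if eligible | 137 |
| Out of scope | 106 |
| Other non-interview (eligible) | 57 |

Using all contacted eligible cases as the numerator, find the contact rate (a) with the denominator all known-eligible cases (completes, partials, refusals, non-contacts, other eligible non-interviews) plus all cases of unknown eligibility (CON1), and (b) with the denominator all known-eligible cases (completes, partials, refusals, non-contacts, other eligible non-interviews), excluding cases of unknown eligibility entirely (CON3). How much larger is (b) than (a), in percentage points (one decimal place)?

6.9

Top → 756 + 103 + 392 + 57 = 1308
Denom → 756 + 103 + 392 + 236 + 57 + 137 = 1681
CON1 = 1308 / 1681 = 0.7781
Denom → 756 + 103 + 392 + 236 + 57 = 1544
CON3 = 1308 / 1544 = 0.8472
Difference = 84.72 − 77.81 = 6.91 percentage points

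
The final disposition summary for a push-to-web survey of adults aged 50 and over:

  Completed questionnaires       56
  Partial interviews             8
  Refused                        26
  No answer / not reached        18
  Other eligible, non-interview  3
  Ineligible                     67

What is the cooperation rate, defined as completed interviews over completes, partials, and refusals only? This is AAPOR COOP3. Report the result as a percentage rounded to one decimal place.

62.2%

Numerator = 56
Base = 56 + 8 + 26 = 90
COOP3 = 56 / 90 = 0.6222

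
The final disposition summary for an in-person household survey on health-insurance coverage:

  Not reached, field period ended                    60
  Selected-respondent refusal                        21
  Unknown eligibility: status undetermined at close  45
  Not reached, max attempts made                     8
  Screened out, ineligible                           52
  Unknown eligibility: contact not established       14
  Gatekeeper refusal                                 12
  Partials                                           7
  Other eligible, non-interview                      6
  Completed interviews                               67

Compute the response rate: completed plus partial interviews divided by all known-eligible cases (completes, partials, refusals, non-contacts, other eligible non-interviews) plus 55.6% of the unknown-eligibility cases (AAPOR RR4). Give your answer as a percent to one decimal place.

34.6%

Refusal or break-off = 12 + 21 = 33
No contact after all attempts = 60 + 8 = 68
Unknown eligibility = 14 + 45 = 59
Numerator → 67 + 7 = 74
Determined eligible → 67 + 7 + 33 + 68 + 6 = 181
Estimated eligible among unknowns → 0.5560 × 59 = 32.80
Denom → 181 + 32.80 = 213.80
RR4 = 74 / 213.80 = 0.3461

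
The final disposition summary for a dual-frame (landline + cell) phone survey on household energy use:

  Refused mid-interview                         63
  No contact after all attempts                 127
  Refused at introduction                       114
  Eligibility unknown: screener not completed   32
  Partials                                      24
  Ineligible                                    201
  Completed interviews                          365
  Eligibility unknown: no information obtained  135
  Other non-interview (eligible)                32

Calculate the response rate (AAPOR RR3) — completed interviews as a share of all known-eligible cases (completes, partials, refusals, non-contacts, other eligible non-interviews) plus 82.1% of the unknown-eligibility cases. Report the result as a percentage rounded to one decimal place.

42.3%

Refusals = 114 + 63 = 177
Eligibility not determined = 32 + 135 = 167
Top → 365
Determined eligible → 365 + 24 + 177 + 127 + 32 = 725
Estimated eligible among unknowns → 0.8210 × 167 = 137.11
Denominator → 725 + 137.11 = 862.11
RR3 = 365 / 862.11 = 0.4234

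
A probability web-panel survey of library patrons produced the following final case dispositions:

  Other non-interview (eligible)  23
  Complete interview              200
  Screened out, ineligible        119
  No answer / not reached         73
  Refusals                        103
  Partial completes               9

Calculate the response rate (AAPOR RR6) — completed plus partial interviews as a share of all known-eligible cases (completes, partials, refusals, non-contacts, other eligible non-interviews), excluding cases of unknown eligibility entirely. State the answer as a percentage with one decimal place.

51.2%

Numerator = 200 + 9 = 209
Base = 200 + 9 + 103 + 73 + 23 = 408
RR6 = 209 / 408 = 0.5123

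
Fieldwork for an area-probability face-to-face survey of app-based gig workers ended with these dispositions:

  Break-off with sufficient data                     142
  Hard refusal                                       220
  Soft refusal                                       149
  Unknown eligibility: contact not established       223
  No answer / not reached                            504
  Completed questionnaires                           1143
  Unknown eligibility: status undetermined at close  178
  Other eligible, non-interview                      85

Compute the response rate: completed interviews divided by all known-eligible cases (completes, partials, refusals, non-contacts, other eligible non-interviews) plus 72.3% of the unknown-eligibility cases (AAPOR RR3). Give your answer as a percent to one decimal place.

45.1%

Declined to participate = 220 + 149 = 369
Unknown eligibility = 223 + 178 = 401
Num = 1143
Eligible (known) = 1143 + 142 + 369 + 504 + 85 = 2243
Eligible share of unknowns = 0.7230 × 401 = 289.92
Base = 2243 + 289.92 = 2532.92
RR3 = 1143 / 2532.92 = 0.4513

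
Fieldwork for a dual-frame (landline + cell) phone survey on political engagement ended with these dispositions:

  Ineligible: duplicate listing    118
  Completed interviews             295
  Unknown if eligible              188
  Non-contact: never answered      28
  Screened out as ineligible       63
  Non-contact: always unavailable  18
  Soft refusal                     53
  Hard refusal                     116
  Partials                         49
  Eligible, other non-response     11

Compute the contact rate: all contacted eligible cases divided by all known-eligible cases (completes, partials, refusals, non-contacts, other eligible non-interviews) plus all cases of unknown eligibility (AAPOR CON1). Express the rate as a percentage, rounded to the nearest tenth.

69.1%

Refusal or break-off = 116 + 53 = 169
No answer / not reached = 28 + 18 = 46
Not eligible = 63 + 118 = 181
Numerator: 295 + 49 + 169 + 11 = 524
Denominator: 295 + 49 + 169 + 46 + 11 + 188 = 758
CON1 = 524 / 758 = 0.6913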